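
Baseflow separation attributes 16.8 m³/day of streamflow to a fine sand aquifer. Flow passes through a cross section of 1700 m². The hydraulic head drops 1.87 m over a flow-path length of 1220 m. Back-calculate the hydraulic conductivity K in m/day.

6.45

Hydraulic gradient i = Δh / L = 1.87 / 1220 = 0.001533.
From Q = K·A·i, K = Q / (A·i) = 16.8 / (1700 × 0.001533) = 6.447 m/day.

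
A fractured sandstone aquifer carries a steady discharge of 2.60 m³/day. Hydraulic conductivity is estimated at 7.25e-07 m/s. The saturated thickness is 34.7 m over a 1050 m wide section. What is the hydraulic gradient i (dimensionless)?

Convert K: 7.25e-07 m/s × 86400 = 0.06264 m/day.
Cross-sectional area A = 1050 × 34.7 = 36435 m².
From Q = K·A·i, i = Q / (K·A) = 2.60 / (0.06264 × 36435) = 0.001139.

0.00114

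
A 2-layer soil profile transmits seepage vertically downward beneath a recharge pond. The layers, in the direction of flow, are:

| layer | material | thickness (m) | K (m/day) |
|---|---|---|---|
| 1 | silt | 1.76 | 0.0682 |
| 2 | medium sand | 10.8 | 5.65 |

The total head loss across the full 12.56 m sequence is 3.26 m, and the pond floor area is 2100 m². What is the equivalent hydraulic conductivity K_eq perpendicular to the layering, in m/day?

Flow is perpendicular to layering, so the layers act in series and the equivalent K is the thickness-weighted harmonic mean.
Total thickness L = 1.76 + 10.8 = 12.56 m.
Σ(b_i/K_i) = 1.76/0.0682 + 10.8/5.65 = 27.72 d.
K_eq = L / Σ(b_i/K_i) = 12.56 / 27.72 = 0.4531 m/day.

0.453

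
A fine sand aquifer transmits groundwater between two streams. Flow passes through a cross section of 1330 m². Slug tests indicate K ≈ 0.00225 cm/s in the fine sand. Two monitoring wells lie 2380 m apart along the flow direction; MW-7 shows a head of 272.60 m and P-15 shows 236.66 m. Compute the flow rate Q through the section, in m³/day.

39.0

Convert K: 0.00225 cm/s × 864 = 1.944 m/day.
Hydraulic gradient i = (272.60 − 236.66) / 2380 = 35.94 / 2380 = 0.01510.
Darcy's law: Q = K · A · i = 1.944 × 1330 × 0.01510 = 39.04 m³/day.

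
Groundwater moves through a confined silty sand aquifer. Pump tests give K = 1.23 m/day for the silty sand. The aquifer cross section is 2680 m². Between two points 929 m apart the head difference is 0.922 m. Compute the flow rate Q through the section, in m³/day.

Hydraulic gradient i = Δh / L = 0.922 / 929 = 0.0009925.
Darcy's law: Q = K · A · i = 1.230 × 2680 × 0.0009925 = 3.272 m³/day.

3.27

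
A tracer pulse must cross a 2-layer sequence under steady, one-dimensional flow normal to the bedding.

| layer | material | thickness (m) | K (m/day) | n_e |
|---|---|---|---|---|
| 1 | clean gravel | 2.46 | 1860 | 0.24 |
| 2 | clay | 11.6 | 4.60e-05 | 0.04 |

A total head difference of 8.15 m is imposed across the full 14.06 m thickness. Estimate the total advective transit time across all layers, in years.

With flow normal to the layers, continuity requires the same specific discharge q through every layer.
Σ(b_i/K_i) = 2.46/1860 + 11.6/4.60e-05 = 2.522e+05 d.
q = Δh / Σ(b_i/K_i) = 8.15 / 2.522e+05 = 3.232e-05 m/day.
In each layer the seepage velocity is v_i = q/n_i, so the layer transit time is t_i = b_i·n_i / q:
  layer 1 (clean gravel): t_1 = 2.46 × 0.24 / 3.232e-05 = 18268 d
  layer 2 (clay): t_2 = 11.6 × 0.04 / 3.232e-05 = 14357 d
Total t = Σ t_i = 32625 days = 89.32 years.

89.3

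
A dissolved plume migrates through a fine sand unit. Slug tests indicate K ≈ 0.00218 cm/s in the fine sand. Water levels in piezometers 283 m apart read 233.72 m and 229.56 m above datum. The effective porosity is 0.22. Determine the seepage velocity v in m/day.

Convert K: 0.00218 cm/s × 864 = 1.884 m/day.
Hydraulic gradient i = (233.72 − 229.56) / 283 = 4.16 / 283 = 0.01470.
Darcy flux q = K · i = 1.884 × 0.01470 = 0.02769 m/day.
Seepage velocity v = q / n_e = 0.02769 / 0.22 = 0.1259 m/day.

0.126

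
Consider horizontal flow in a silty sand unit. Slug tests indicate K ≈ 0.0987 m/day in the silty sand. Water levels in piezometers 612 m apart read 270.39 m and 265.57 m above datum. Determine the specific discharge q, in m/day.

0.000777

Hydraulic gradient i = (270.39 − 265.57) / 612 = 4.82 / 612 = 0.007876.
Specific discharge q = K · i = 0.09870 × 0.007876 = 0.0007773 m/day.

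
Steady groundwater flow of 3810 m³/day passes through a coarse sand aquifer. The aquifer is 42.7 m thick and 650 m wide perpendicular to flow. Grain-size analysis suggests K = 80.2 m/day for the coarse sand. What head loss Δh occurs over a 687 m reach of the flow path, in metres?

Cross-sectional area A = 650 × 42.7 = 27755 m².
From Q = K·A·i, i = Q / (K·A) = 3810 / (80.20 × 27755) = 0.001712.
Head loss Δh = i · L = 0.001712 × 687 = 1.176 m.

1.18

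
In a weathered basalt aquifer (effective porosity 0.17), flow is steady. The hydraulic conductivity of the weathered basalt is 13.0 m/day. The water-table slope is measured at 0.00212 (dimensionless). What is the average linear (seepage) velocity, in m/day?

Hydraulic gradient i = 0.00212.
Darcy flux q = K · i = 13.00 × 0.002120 = 0.02756 m/day.
Seepage velocity v = q / n_e = 0.02756 / 0.17 = 0.1621 m/day.

0.162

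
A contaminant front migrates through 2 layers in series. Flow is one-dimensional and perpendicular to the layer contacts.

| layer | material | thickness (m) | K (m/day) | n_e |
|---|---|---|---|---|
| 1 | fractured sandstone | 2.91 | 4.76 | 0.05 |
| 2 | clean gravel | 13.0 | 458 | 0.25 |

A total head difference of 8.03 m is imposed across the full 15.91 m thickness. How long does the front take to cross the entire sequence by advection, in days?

0.271

With flow normal to the layers, continuity requires the same specific discharge q through every layer.
Σ(b_i/K_i) = 2.91/4.76 + 13.0/458 = 0.6397 d.
q = Δh / Σ(b_i/K_i) = 8.03 / 0.6397 = 12.55 m/day.
In each layer the seepage velocity is v_i = q/n_i, so the layer transit time is t_i = b_i·n_i / q:
  layer 1 (fractured sandstone): t_1 = 2.91 × 0.05 / 12.55 = 0.01159 d
  layer 2 (clean gravel): t_2 = 13.0 × 0.25 / 12.55 = 0.2589 d
Total t = Σ t_i = 0.2705 days.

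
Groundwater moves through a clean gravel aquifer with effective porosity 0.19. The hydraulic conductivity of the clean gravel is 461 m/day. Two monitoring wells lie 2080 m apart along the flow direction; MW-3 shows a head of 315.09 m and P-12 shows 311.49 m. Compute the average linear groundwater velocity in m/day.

Hydraulic gradient i = (315.09 − 311.49) / 2080 = 3.6 / 2080 = 0.001731.
Darcy flux q = K · i = 461.0 × 0.001731 = 0.7979 m/day.
Seepage velocity v = q / n_e = 0.7979 / 0.19 = 4.199 m/day.

4.20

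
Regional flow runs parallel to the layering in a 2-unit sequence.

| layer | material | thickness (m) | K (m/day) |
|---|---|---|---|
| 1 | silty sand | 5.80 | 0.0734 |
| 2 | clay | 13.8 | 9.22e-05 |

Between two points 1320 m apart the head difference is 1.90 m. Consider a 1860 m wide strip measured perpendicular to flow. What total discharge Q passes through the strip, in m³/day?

1.14

Flow is parallel to layering, so each bed carries its own Darcy discharge and the transmissivities add.
Σ(K_i·b_i) = 0.0734×5.80 + 9.22e-05×13.8 = 0.4270 m²/day.
Hydraulic gradient i = Δh / L = 1.90 / 1320 = 0.001439.
Q = Σ(K_i·b_i) · W · i = 0.4270 × 1860 × 0.001439 = 1.143 m³/day.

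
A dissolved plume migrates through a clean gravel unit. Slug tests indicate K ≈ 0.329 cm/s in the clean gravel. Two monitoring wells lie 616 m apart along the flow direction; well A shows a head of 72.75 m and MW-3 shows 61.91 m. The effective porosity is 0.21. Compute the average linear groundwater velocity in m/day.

Convert K: 0.329 cm/s × 864 = 284.3 m/day.
Hydraulic gradient i = (72.75 − 61.91) / 616 = 10.84 / 616 = 0.01760.
Darcy flux q = K · i = 284.3 × 0.01760 = 5.002 m/day.
Seepage velocity v = q / n_e = 5.002 / 0.21 = 23.82 m/day.

23.8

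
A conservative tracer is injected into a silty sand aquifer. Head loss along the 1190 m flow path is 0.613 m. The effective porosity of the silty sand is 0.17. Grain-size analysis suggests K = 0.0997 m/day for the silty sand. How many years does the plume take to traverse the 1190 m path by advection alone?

10800

Hydraulic gradient i = Δh / L = 0.613 / 1190 = 0.0005151.
Darcy flux q = K · i = 0.09970 × 0.0005151 = 5.136e-05 m/day.
Seepage velocity v = q / n_e = 5.136e-05 / 0.17 = 0.0003021 m/day.
Travel time t = L / v = 1190 / 0.0003021 = 3.939e+06 days = 10784 years.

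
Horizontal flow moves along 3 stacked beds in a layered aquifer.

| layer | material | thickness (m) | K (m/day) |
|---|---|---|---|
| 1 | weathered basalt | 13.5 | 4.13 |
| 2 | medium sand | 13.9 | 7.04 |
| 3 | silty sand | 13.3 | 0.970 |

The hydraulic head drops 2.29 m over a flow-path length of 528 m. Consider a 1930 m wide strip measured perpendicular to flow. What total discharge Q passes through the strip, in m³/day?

Flow is parallel to layering, so each bed carries its own Darcy discharge and the transmissivities add.
Σ(K_i·b_i) = 4.13×13.5 + 7.04×13.9 + 0.970×13.3 = 166.5 m²/day.
Hydraulic gradient i = Δh / L = 2.29 / 528 = 0.004337.
Q = Σ(K_i·b_i) · W · i = 166.5 × 1930 × 0.004337 = 1394 m³/day.

1390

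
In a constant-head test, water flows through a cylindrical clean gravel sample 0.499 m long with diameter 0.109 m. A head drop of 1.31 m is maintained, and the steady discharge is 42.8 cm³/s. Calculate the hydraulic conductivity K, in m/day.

Cross-sectional area A = π·(d/2)² = π × (0.109/2)² = 0.009331 m².
Convert discharge: 42.8 cm³/s = 4.280e-05 m³/s.
Darcy's law rearranged: K = Q·L / (A·Δh) = 4.280e-05 × 0.499 / (0.009331 × 1.31) = 0.001747 m/s = 151.0 m/day.

151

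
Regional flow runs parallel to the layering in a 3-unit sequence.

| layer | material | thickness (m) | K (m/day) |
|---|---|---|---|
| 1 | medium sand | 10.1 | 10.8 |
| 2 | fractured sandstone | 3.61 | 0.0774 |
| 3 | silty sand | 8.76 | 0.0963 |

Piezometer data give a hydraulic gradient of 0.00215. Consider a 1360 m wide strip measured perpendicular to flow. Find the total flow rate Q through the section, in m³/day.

322

Flow is parallel to layering, so each bed carries its own Darcy discharge and the transmissivities add.
Σ(K_i·b_i) = 10.8×10.1 + 0.0774×3.61 + 0.0963×8.76 = 110.2 m²/day.
Hydraulic gradient i = 0.00215.
Q = Σ(K_i·b_i) · W · i = 110.2 × 1360 × 0.002150 = 322.2 m³/day.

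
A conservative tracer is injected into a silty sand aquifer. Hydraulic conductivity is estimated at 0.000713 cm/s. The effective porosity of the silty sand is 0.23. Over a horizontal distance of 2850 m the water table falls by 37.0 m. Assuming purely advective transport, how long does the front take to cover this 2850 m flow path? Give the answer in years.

224

Convert K: 0.000713 cm/s × 864 = 0.6160 m/day.
Hydraulic gradient i = Δh / L = 37.0 / 2850 = 0.01298.
Darcy flux q = K · i = 0.6160 × 0.01298 = 0.007998 m/day.
Seepage velocity v = q / n_e = 0.007998 / 0.23 = 0.03477 m/day.
Travel time t = L / v = 2850 / 0.03477 = 81962 days = 224.4 years.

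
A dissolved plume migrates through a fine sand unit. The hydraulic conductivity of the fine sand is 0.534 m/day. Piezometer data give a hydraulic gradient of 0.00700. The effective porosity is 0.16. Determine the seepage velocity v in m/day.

0.0234

Hydraulic gradient i = 0.00700.
Darcy flux q = K · i = 0.5340 × 0.007000 = 0.003738 m/day.
Seepage velocity v = q / n_e = 0.003738 / 0.16 = 0.02336 m/day.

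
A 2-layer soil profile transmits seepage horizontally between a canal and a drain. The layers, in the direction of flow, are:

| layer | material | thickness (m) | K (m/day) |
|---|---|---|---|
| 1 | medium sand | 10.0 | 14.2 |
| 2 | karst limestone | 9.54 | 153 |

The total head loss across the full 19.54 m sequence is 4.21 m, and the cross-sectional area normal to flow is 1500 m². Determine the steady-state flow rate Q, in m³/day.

Flow is perpendicular to layering, so the layers act in series and the equivalent K is the thickness-weighted harmonic mean.
Total thickness L = 10.0 + 9.54 = 19.54 m.
Σ(b_i/K_i) = 10.0/14.2 + 9.54/153 = 0.7666 d.
K_eq = L / Σ(b_i/K_i) = 19.54 / 0.7666 = 25.49 m/day.
Q = K_eq · A · (Δh/L) = 25.49 × 1500 × (4.21/19.54) = 8238 m³/day.

8240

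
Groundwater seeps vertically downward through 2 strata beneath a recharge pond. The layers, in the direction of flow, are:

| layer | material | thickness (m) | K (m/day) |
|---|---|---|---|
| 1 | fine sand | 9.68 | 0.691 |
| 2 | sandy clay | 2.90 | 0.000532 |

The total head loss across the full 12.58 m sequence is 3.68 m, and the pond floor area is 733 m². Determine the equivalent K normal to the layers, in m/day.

Flow is perpendicular to layering, so the layers act in series and the equivalent K is the thickness-weighted harmonic mean.
Total thickness L = 9.68 + 2.90 = 12.58 m.
Σ(b_i/K_i) = 9.68/0.691 + 2.90/0.000532 = 5465 d.
K_eq = L / Σ(b_i/K_i) = 12.58 / 5465 = 0.002302 m/day.

0.00230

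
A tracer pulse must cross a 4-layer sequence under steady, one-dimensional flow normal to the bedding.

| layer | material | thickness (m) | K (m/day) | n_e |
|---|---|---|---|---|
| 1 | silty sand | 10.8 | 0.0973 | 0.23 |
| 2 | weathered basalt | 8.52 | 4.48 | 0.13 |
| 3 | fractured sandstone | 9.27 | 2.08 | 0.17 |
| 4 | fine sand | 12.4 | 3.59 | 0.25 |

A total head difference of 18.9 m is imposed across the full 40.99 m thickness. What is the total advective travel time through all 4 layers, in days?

52.8

With flow normal to the layers, continuity requires the same specific discharge q through every layer.
Σ(b_i/K_i) = 10.8/0.0973 + 8.52/4.48 + 9.27/2.08 + 12.4/3.59 = 120.8 d.
q = Δh / Σ(b_i/K_i) = 18.9 / 120.8 = 0.1564 m/day.
In each layer the seepage velocity is v_i = q/n_i, so the layer transit time is t_i = b_i·n_i / q:
  layer 1 (silty sand): t_1 = 10.8 × 0.23 / 0.1564 = 15.88 d
  layer 2 (weathered basalt): t_2 = 8.52 × 0.13 / 0.1564 = 7.080 d
  layer 3 (fractured sandstone): t_3 = 9.27 × 0.17 / 0.1564 = 10.07 d
  layer 4 (fine sand): t_4 = 12.4 × 0.25 / 0.1564 = 19.82 d
Total t = Σ t_i = 52.85 days.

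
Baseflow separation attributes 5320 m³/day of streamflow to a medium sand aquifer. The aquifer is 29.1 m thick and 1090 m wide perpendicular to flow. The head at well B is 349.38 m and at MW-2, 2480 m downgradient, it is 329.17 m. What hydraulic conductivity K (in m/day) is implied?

Cross-sectional area A = 1090 × 29.1 = 31719 m².
Hydraulic gradient i = (349.38 − 329.17) / 2480 = 20.21 / 2480 = 0.008149.
From Q = K·A·i, K = Q / (A·i) = 5320 / (31719 × 0.008149) = 20.58 m/day.

20.6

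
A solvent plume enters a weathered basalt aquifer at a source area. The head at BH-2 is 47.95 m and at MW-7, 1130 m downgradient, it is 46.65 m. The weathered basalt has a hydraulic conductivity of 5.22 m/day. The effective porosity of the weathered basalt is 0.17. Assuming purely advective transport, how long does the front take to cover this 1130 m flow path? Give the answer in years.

87.6

Hydraulic gradient i = (47.95 − 46.65) / 1130 = 1.3 / 1130 = 0.001150.
Darcy flux q = K · i = 5.220 × 0.001150 = 0.006005 m/day.
Seepage velocity v = q / n_e = 0.006005 / 0.17 = 0.03533 m/day.
Travel time t = L / v = 1130 / 0.03533 = 31988 days = 87.58 years.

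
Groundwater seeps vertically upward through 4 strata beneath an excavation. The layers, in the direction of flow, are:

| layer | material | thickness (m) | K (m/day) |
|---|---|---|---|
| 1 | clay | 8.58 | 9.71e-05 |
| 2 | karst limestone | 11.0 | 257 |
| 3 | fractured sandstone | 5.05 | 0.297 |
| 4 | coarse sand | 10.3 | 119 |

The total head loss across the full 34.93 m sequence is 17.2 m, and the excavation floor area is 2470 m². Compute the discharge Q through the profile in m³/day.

Flow is perpendicular to layering, so the layers act in series and the equivalent K is the thickness-weighted harmonic mean.
Total thickness L = 8.58 + 11.0 + 5.05 + 10.3 = 34.93 m.
Σ(b_i/K_i) = 8.58/9.71e-05 + 11.0/257 + 5.05/0.297 + 10.3/119 = 88380 d.
K_eq = L / Σ(b_i/K_i) = 34.93 / 88380 = 0.0003952 m/day.
Q = K_eq · A · (Δh/L) = 0.0003952 × 2470 × (17.2/34.93) = 0.4807 m³/day.

0.481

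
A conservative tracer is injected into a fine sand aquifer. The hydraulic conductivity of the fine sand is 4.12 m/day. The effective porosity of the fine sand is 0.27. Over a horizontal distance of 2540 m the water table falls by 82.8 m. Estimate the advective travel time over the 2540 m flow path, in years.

Hydraulic gradient i = Δh / L = 82.8 / 2540 = 0.03260.
Darcy flux q = K · i = 4.120 × 0.03260 = 0.1343 m/day.
Seepage velocity v = q / n_e = 0.1343 / 0.27 = 0.4974 m/day.
Travel time t = L / v = 2540 / 0.4974 = 5106 days = 13.98 years.

14.0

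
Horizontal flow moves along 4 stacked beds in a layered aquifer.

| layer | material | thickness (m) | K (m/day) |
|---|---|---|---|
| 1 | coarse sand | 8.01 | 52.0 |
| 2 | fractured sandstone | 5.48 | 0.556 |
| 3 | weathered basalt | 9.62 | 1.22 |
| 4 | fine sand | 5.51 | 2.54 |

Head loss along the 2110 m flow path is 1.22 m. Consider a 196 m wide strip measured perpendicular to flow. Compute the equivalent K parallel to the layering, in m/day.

15.6

Flow is parallel to layering, so each bed carries its own Darcy discharge and the transmissivities add.
Σ(K_i·b_i) = 52.0×8.01 + 0.556×5.48 + 1.22×9.62 + 2.54×5.51 = 445.3 m²/day.
Total thickness b = 28.62 m, so K_eq = Σ(K_i·b_i)/b = 15.56 m/day.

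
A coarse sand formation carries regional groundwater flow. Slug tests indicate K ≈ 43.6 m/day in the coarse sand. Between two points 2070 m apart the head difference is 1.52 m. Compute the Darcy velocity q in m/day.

0.0320

Hydraulic gradient i = Δh / L = 1.52 / 2070 = 0.0007343.
Specific discharge q = K · i = 43.60 × 0.0007343 = 0.03202 m/day.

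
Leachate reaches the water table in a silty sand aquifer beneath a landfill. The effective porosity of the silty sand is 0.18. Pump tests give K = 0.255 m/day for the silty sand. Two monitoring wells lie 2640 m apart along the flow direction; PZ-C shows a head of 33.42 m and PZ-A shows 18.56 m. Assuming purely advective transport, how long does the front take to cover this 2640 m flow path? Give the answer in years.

Hydraulic gradient i = (33.42 − 18.56) / 2640 = 14.86 / 2640 = 0.005629.
Darcy flux q = K · i = 0.2550 × 0.005629 = 0.001435 m/day.
Seepage velocity v = q / n_e = 0.001435 / 0.18 = 0.007974 m/day.
Travel time t = L / v = 2640 / 0.007974 = 3.311e+05 days = 906.4 years.

906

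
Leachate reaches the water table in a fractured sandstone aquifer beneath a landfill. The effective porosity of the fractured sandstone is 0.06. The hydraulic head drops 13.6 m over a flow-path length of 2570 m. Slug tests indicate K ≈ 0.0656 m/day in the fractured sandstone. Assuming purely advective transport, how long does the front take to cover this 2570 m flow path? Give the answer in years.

1220

Hydraulic gradient i = Δh / L = 13.6 / 2570 = 0.005292.
Darcy flux q = K · i = 0.06560 × 0.005292 = 0.0003471 m/day.
Seepage velocity v = q / n_e = 0.0003471 / 0.06 = 0.005786 m/day.
Travel time t = L / v = 2570 / 0.005786 = 4.442e+05 days = 1216 years.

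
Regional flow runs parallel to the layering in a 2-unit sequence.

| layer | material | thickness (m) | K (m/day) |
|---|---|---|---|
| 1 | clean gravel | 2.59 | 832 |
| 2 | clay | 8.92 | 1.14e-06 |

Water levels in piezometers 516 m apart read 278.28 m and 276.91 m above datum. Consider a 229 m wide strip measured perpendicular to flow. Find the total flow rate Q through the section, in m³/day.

1310

Flow is parallel to layering, so each bed carries its own Darcy discharge and the transmissivities add.
Σ(K_i·b_i) = 832×2.59 + 1.14e-06×8.92 = 2155 m²/day.
Hydraulic gradient i = (278.28 − 276.91) / 516 = 1.37 / 516 = 0.002655.
Q = Σ(K_i·b_i) · W · i = 2155 × 229 × 0.002655 = 1310 m³/day.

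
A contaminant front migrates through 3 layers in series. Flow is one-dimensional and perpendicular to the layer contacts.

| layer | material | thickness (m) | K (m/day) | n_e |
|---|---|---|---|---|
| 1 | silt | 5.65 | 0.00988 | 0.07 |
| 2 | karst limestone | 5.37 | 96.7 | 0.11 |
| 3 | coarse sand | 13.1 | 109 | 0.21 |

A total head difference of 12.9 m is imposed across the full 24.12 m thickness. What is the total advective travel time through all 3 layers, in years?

With flow normal to the layers, continuity requires the same specific discharge q through every layer.
Σ(b_i/K_i) = 5.65/0.00988 + 5.37/96.7 + 13.1/109 = 572.0 d.
q = Δh / Σ(b_i/K_i) = 12.9 / 572.0 = 0.02255 m/day.
In each layer the seepage velocity is v_i = q/n_i, so the layer transit time is t_i = b_i·n_i / q:
  layer 1 (silt): t_1 = 5.65 × 0.07 / 0.02255 = 17.54 d
  layer 2 (karst limestone): t_2 = 5.37 × 0.11 / 0.02255 = 26.19 d
  layer 3 (coarse sand): t_3 = 13.1 × 0.21 / 0.02255 = 122.0 d
Total t = Σ t_i = 165.7 days = 0.4537 years.

0.454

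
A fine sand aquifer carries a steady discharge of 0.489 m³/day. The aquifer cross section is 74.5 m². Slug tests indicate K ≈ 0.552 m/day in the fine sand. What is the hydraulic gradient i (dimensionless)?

From Q = K·A·i, i = Q / (K·A) = 0.489 / (0.5520 × 74.50) = 0.01189.

0.0119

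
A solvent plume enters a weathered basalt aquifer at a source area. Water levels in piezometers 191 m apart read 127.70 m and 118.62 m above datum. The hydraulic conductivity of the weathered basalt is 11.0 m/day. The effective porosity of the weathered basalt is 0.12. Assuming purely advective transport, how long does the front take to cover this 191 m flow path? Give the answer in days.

Hydraulic gradient i = (127.70 − 118.62) / 191 = 9.08 / 191 = 0.04754.
Darcy flux q = K · i = 11.00 × 0.04754 = 0.5229 m/day.
Seepage velocity v = q / n_e = 0.5229 / 0.12 = 4.358 m/day.
Travel time t = L / v = 191 / 4.358 = 43.83 days.

43.8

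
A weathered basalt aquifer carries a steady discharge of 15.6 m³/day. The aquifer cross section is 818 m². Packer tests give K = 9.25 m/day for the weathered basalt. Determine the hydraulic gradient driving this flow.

From Q = K·A·i, i = Q / (K·A) = 15.6 / (9.250 × 818.0) = 0.002062.

0.00206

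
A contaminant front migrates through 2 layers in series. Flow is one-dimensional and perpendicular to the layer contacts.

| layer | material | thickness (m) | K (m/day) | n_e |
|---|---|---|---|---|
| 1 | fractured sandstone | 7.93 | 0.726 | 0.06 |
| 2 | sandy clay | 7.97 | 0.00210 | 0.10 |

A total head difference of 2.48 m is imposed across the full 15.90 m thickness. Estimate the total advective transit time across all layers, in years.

5.35

With flow normal to the layers, continuity requires the same specific discharge q through every layer.
Σ(b_i/K_i) = 7.93/0.726 + 7.97/0.00210 = 3806 d.
q = Δh / Σ(b_i/K_i) = 2.48 / 3806 = 0.0006516 m/day.
In each layer the seepage velocity is v_i = q/n_i, so the layer transit time is t_i = b_i·n_i / q:
  layer 1 (fractured sandstone): t_1 = 7.93 × 0.06 / 0.0006516 = 730.2 d
  layer 2 (sandy clay): t_2 = 7.97 × 0.10 / 0.0006516 = 1223 d
Total t = Σ t_i = 1953 days = 5.348 years.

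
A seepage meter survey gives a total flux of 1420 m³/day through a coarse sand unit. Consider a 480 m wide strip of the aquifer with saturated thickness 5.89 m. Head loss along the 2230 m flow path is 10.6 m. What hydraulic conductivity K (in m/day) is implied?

106

Cross-sectional area A = 480 × 5.89 = 2827 m².
Hydraulic gradient i = Δh / L = 10.6 / 2230 = 0.004753.
From Q = K·A·i, K = Q / (A·i) = 1420 / (2827 × 0.004753) = 105.7 m/day.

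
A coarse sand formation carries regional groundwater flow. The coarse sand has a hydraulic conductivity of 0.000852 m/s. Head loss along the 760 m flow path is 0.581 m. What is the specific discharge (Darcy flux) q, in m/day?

Convert K: 0.000852 m/s × 86400 = 73.61 m/day.
Hydraulic gradient i = Δh / L = 0.581 / 760 = 0.0007645.
Specific discharge q = K · i = 73.61 × 0.0007645 = 0.05628 m/day.

0.0563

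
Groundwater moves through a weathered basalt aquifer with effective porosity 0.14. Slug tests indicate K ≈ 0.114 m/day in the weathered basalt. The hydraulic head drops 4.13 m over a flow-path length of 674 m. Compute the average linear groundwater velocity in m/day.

Hydraulic gradient i = Δh / L = 4.13 / 674 = 0.006128.
Darcy flux q = K · i = 0.1140 × 0.006128 = 0.0006985 m/day.
Seepage velocity v = q / n_e = 0.0006985 / 0.14 = 0.004990 m/day.

0.00499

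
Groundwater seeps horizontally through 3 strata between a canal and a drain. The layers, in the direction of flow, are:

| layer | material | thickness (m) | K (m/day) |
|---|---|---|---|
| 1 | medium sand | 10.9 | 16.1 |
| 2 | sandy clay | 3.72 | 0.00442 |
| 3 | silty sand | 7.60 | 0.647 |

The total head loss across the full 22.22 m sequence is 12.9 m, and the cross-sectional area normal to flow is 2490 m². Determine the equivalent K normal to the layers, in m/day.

0.0260

Flow is perpendicular to layering, so the layers act in series and the equivalent K is the thickness-weighted harmonic mean.
Total thickness L = 10.9 + 3.72 + 7.60 = 22.22 m.
Σ(b_i/K_i) = 10.9/16.1 + 3.72/0.00442 + 7.60/0.647 = 854.1 d.
K_eq = L / Σ(b_i/K_i) = 22.22 / 854.1 = 0.02602 m/day.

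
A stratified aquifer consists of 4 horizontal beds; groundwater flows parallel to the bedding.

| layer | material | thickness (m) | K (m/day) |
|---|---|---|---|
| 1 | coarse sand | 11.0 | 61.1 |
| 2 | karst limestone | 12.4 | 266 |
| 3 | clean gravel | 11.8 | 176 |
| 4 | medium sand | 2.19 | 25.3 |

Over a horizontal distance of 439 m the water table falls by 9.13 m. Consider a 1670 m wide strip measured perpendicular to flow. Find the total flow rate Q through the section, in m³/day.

212000

Flow is parallel to layering, so each bed carries its own Darcy discharge and the transmissivities add.
Σ(K_i·b_i) = 61.1×11.0 + 266×12.4 + 176×11.8 + 25.3×2.19 = 6103 m²/day.
Hydraulic gradient i = Δh / L = 9.13 / 439 = 0.02080.
Q = Σ(K_i·b_i) · W · i = 6103 × 1670 × 0.02080 = 2.120e+05 m³/day.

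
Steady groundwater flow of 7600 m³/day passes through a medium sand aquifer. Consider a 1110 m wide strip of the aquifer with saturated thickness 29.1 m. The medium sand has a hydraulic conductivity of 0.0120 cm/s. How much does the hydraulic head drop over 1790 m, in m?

Convert K: 0.0120 cm/s × 864 = 10.37 m/day.
Cross-sectional area A = 1110 × 29.1 = 32301 m².
From Q = K·A·i, i = Q / (K·A) = 7600 / (10.37 × 32301) = 0.02269.
Head loss Δh = i · L = 0.02269 × 1790 = 40.62 m.

40.6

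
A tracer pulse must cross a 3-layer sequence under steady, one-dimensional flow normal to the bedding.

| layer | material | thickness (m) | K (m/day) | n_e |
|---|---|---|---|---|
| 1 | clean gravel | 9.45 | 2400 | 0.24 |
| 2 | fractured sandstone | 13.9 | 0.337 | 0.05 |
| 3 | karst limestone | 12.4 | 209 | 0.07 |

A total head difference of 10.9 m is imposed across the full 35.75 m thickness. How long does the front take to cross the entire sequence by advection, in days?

14.5

With flow normal to the layers, continuity requires the same specific discharge q through every layer.
Σ(b_i/K_i) = 9.45/2400 + 13.9/0.337 + 12.4/209 = 41.31 d.
q = Δh / Σ(b_i/K_i) = 10.9 / 41.31 = 0.2639 m/day.
In each layer the seepage velocity is v_i = q/n_i, so the layer transit time is t_i = b_i·n_i / q:
  layer 1 (clean gravel): t_1 = 9.45 × 0.24 / 0.2639 = 8.595 d
  layer 2 (fractured sandstone): t_2 = 13.9 × 0.05 / 0.2639 = 2.634 d
  layer 3 (karst limestone): t_3 = 12.4 × 0.07 / 0.2639 = 3.290 d
Total t = Σ t_i = 14.52 days.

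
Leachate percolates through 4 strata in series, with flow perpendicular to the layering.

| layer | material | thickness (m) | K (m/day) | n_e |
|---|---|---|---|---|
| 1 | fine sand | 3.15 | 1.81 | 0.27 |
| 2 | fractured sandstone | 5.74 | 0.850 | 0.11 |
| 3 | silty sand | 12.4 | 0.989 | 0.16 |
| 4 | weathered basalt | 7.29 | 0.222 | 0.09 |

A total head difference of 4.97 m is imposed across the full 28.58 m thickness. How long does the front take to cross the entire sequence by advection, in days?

44.7

With flow normal to the layers, continuity requires the same specific discharge q through every layer.
Σ(b_i/K_i) = 3.15/1.81 + 5.74/0.850 + 12.4/0.989 + 7.29/0.222 = 53.87 d.
q = Δh / Σ(b_i/K_i) = 4.97 / 53.87 = 0.09226 m/day.
In each layer the seepage velocity is v_i = q/n_i, so the layer transit time is t_i = b_i·n_i / q:
  layer 1 (fine sand): t_1 = 3.15 × 0.27 / 0.09226 = 9.218 d
  layer 2 (fractured sandstone): t_2 = 5.74 × 0.11 / 0.09226 = 6.844 d
  layer 3 (silty sand): t_3 = 12.4 × 0.16 / 0.09226 = 21.50 d
  layer 4 (weathered basalt): t_4 = 7.29 × 0.09 / 0.09226 = 7.111 d
Total t = Σ t_i = 44.68 days.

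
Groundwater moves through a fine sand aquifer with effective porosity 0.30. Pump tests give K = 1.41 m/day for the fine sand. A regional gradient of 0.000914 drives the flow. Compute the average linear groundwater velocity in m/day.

0.00430

Hydraulic gradient i = 0.000914.
Darcy flux q = K · i = 1.410 × 0.0009140 = 0.001289 m/day.
Seepage velocity v = q / n_e = 0.001289 / 0.30 = 0.004296 m/day.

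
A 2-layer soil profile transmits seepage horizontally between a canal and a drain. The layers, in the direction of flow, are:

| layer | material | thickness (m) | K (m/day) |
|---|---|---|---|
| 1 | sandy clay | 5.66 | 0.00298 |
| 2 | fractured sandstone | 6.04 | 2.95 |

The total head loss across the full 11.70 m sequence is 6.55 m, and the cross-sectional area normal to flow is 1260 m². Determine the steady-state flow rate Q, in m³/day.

4.34

Flow is perpendicular to layering, so the layers act in series and the equivalent K is the thickness-weighted harmonic mean.
Total thickness L = 5.66 + 6.04 = 11.70 m.
Σ(b_i/K_i) = 5.66/0.00298 + 6.04/2.95 = 1901 d.
K_eq = L / Σ(b_i/K_i) = 11.70 / 1901 = 0.006153 m/day.
Q = K_eq · A · (Δh/L) = 0.006153 × 1260 × (6.55/11.70) = 4.341 m³/day.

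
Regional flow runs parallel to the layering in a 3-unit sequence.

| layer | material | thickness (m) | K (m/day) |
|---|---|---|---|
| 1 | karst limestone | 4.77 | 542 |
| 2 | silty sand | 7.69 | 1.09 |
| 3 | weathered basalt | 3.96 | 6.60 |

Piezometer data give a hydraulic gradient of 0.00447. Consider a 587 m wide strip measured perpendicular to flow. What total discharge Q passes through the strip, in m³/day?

Flow is parallel to layering, so each bed carries its own Darcy discharge and the transmissivities add.
Σ(K_i·b_i) = 542×4.77 + 1.09×7.69 + 6.60×3.96 = 2620 m²/day.
Hydraulic gradient i = 0.00447.
Q = Σ(K_i·b_i) · W · i = 2620 × 587 × 0.004470 = 6874 m³/day.

6870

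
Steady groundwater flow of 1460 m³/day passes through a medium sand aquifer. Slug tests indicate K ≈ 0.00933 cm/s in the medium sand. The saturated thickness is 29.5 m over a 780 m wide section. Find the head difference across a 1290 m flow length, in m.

Convert K: 0.00933 cm/s × 864 = 8.061 m/day.
Cross-sectional area A = 780 × 29.5 = 23010 m².
From Q = K·A·i, i = Q / (K·A) = 1460 / (8.061 × 23010) = 0.007871.
Head loss Δh = i · L = 0.007871 × 1290 = 10.15 m.

10.2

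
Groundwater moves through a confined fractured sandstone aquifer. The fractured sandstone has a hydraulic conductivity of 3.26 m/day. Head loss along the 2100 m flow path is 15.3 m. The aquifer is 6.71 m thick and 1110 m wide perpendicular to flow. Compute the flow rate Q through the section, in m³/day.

177

Cross-sectional area A = 1110 × 6.71 = 7448 m².
Hydraulic gradient i = Δh / L = 15.3 / 2100 = 0.007286.
Darcy's law: Q = K · A · i = 3.260 × 7448 × 0.007286 = 176.9 m³/day.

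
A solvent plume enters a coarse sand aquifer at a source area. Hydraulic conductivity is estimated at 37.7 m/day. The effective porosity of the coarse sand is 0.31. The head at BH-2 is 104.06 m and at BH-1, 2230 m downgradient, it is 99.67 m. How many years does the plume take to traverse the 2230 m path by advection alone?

25.5

Hydraulic gradient i = (104.06 − 99.67) / 2230 = 4.39 / 2230 = 0.001969.
Darcy flux q = K · i = 37.70 × 0.001969 = 0.07422 m/day.
Seepage velocity v = q / n_e = 0.07422 / 0.31 = 0.2394 m/day.
Travel time t = L / v = 2230 / 0.2394 = 9315 days = 25.50 years.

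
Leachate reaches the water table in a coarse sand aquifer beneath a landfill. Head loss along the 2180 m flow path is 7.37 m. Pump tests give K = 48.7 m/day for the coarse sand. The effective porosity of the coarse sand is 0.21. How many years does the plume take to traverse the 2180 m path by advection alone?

7.61

Hydraulic gradient i = Δh / L = 7.37 / 2180 = 0.003381.
Darcy flux q = K · i = 48.70 × 0.003381 = 0.1646 m/day.
Seepage velocity v = q / n_e = 0.1646 / 0.21 = 0.7840 m/day.
Travel time t = L / v = 2180 / 0.7840 = 2781 days = 7.613 years.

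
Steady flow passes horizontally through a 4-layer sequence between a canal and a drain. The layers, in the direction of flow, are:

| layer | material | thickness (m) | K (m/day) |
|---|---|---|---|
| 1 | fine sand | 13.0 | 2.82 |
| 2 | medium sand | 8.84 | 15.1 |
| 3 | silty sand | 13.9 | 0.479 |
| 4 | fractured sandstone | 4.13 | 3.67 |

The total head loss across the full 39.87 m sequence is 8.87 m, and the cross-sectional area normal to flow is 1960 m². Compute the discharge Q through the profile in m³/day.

492

Flow is perpendicular to layering, so the layers act in series and the equivalent K is the thickness-weighted harmonic mean.
Total thickness L = 13.0 + 8.84 + 13.9 + 4.13 = 39.87 m.
Σ(b_i/K_i) = 13.0/2.82 + 8.84/15.1 + 13.9/0.479 + 4.13/3.67 = 35.34 d.
K_eq = L / Σ(b_i/K_i) = 39.87 / 35.34 = 1.128 m/day.
Q = K_eq · A · (Δh/L) = 1.128 × 1960 × (8.87/39.87) = 491.9 m³/day.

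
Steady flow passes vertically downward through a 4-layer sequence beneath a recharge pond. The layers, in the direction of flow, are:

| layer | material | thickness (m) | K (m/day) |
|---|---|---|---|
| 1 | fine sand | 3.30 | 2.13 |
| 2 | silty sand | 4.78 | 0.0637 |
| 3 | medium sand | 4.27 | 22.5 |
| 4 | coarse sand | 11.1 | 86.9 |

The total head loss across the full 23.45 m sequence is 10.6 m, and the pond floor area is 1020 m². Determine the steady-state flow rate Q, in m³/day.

141

Flow is perpendicular to layering, so the layers act in series and the equivalent K is the thickness-weighted harmonic mean.
Total thickness L = 3.30 + 4.78 + 4.27 + 11.1 = 23.45 m.
Σ(b_i/K_i) = 3.30/2.13 + 4.78/0.0637 + 4.27/22.5 + 11.1/86.9 = 76.91 d.
K_eq = L / Σ(b_i/K_i) = 23.45 / 76.91 = 0.3049 m/day.
Q = K_eq · A · (Δh/L) = 0.3049 × 1020 × (10.6/23.45) = 140.6 m³/day.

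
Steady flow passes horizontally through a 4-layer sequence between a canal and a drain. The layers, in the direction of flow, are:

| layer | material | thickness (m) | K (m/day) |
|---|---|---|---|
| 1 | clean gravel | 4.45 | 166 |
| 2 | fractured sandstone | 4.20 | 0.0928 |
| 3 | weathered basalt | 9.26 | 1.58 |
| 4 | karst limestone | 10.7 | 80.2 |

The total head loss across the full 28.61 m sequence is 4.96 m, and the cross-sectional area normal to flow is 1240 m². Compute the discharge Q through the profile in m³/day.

Flow is perpendicular to layering, so the layers act in series and the equivalent K is the thickness-weighted harmonic mean.
Total thickness L = 4.45 + 4.20 + 9.26 + 10.7 = 28.61 m.
Σ(b_i/K_i) = 4.45/166 + 4.20/0.0928 + 9.26/1.58 + 10.7/80.2 = 51.28 d.
K_eq = L / Σ(b_i/K_i) = 28.61 / 51.28 = 0.5579 m/day.
Q = K_eq · A · (Δh/L) = 0.5579 × 1240 × (4.96/28.61) = 119.9 m³/day.

120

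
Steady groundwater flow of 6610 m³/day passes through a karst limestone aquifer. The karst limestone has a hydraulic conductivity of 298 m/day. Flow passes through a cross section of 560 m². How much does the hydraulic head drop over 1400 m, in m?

From Q = K·A·i, i = Q / (K·A) = 6610 / (298.0 × 560.0) = 0.03961.
Head loss Δh = i · L = 0.03961 × 1400 = 55.45 m.

55.5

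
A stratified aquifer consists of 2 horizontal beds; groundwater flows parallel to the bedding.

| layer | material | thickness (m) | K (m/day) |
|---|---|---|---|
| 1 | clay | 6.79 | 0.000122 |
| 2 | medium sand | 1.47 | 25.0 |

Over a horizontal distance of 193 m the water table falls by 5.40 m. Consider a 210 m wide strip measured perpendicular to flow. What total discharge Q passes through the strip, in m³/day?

216

Flow is parallel to layering, so each bed carries its own Darcy discharge and the transmissivities add.
Σ(K_i·b_i) = 0.000122×6.79 + 25.0×1.47 = 36.75 m²/day.
Hydraulic gradient i = Δh / L = 5.40 / 193 = 0.02798.
Q = Σ(K_i·b_i) · W · i = 36.75 × 210 × 0.02798 = 215.9 m³/day.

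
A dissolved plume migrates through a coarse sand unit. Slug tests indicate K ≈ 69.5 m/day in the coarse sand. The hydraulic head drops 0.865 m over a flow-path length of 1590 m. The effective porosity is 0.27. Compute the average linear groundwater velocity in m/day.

Hydraulic gradient i = Δh / L = 0.865 / 1590 = 0.0005440.
Darcy flux q = K · i = 69.50 × 0.0005440 = 0.03781 m/day.
Seepage velocity v = q / n_e = 0.03781 / 0.27 = 0.1400 m/day.

0.140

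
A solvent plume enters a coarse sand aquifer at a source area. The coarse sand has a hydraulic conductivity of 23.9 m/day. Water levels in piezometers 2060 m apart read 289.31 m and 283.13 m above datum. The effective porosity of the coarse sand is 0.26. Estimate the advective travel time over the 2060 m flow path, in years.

20.5

Hydraulic gradient i = (289.31 − 283.13) / 2060 = 6.18 / 2060 = 0.003000.
Darcy flux q = K · i = 23.90 × 0.003000 = 0.07170 m/day.
Seepage velocity v = q / n_e = 0.07170 / 0.26 = 0.2758 m/day.
Travel time t = L / v = 2060 / 0.2758 = 7470 days = 20.45 years.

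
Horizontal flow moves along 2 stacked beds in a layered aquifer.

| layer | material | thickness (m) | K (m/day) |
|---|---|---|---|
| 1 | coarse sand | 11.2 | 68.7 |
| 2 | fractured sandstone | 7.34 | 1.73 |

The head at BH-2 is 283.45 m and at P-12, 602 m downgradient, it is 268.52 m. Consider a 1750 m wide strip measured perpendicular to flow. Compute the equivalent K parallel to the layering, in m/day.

Flow is parallel to layering, so each bed carries its own Darcy discharge and the transmissivities add.
Σ(K_i·b_i) = 68.7×11.2 + 1.73×7.34 = 782.1 m²/day.
Total thickness b = 18.54 m, so K_eq = Σ(K_i·b_i)/b = 42.19 m/day.

42.2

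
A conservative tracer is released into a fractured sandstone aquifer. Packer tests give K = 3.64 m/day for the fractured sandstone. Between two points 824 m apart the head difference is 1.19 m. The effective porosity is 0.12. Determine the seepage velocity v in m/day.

Hydraulic gradient i = Δh / L = 1.19 / 824 = 0.001444.
Darcy flux q = K · i = 3.640 × 0.001444 = 0.005257 m/day.
Seepage velocity v = q / n_e = 0.005257 / 0.12 = 0.04381 m/day.

0.0438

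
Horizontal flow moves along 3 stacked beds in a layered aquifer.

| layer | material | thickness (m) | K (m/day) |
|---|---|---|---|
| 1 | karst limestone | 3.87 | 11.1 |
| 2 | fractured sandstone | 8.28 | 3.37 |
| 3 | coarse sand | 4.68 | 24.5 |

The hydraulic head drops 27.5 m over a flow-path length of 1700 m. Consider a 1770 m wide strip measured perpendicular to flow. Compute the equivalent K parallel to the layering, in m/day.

11.0

Flow is parallel to layering, so each bed carries its own Darcy discharge and the transmissivities add.
Σ(K_i·b_i) = 11.1×3.87 + 3.37×8.28 + 24.5×4.68 = 185.5 m²/day.
Total thickness b = 16.83 m, so K_eq = Σ(K_i·b_i)/b = 11.02 m/day.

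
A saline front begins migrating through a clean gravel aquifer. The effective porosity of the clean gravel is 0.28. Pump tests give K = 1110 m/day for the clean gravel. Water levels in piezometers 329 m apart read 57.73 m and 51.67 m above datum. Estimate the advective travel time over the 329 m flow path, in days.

4.51

Hydraulic gradient i = (57.73 − 51.67) / 329 = 6.06 / 329 = 0.01842.
Darcy flux q = K · i = 1110 × 0.01842 = 20.45 m/day.
Seepage velocity v = q / n_e = 20.45 / 0.28 = 73.02 m/day.
Travel time t = L / v = 329 / 73.02 = 4.506 days.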